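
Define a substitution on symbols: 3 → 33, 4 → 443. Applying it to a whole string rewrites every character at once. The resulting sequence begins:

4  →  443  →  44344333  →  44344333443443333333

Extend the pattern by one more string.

Rewriting the 20 symbols of 44344333443443333333 one by one yields 443 443 33 443 443 33 33 33 443 443 33 443 443 33 33 33 33 33 33 33; concatenated:

443443334434433333334434433344344333333333333333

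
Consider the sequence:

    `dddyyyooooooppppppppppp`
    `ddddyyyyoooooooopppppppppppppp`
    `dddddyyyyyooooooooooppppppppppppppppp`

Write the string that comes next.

ddddddyyyyyyoooooooooooopppppppppppppppppppp

Each string has the form d^{n} y^{n} o^{2n} p^{3n+2}, where the shown terms are n = 3, 4, 5.
Setting n = 6 gives 6, 6, 12, 20 characters in each block.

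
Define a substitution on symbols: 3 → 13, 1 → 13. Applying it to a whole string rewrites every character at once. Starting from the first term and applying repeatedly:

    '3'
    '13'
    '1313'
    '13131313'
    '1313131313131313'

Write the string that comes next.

Applying the rule to each of the 16 symbols of 1313131313131313 gives the pieces 13 13 13 13 13 13 13 13 13 13 13 13 13 13 13 13, which concatenate to the answer.

13131313131313131313131313131313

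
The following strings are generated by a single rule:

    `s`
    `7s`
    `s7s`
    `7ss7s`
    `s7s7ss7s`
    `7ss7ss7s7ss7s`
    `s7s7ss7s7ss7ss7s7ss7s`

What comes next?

7ss7ss7s7ss7ss7s7ss7s7ss7ss7s7ss7s

From term 3 onward, concatenate the second-to-last term with the last: s·7s = s7s, 7s·s7s = 7ss7s, …
So term 8 is 7ss7ss7s7ss7s·s7s7ss7s7ss7ss7s7ss7s.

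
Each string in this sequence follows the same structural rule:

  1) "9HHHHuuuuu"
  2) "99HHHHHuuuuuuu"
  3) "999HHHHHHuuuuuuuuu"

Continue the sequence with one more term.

9999HHHHHHHuuuuuuuuuuu

The n-th term is n-1 9's then n+2 H's then 2n+1 u's, where the shown terms are n = 2, 3, 4.
Setting n = 5 gives 4, 7, 11 characters in each block.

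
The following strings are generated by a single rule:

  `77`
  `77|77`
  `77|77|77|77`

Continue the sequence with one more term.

77|77|77|77|77|77|77|77

Every step duplicates the string with '|' between the halves.
So the next term is two copies of 77|77|77|77 with '|' between the halves.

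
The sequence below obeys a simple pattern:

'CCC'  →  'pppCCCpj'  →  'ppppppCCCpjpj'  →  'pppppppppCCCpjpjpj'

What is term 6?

pppppppppppppppCCCpjpjpjpjpj

Each term wraps the previous one in ppp on the left and pj on the right.
From pppppppppCCCpjpjpj, 2 further steps: pppppppppCCCpjpjpj → ppppppppppppCCCpjpjpjpj → (answer).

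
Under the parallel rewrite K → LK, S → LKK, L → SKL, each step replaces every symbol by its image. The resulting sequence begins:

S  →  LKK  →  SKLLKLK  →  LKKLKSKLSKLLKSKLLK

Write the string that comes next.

Replace each of the 18 characters of LKKLKSKLSKLLKSKLLK in place — SKL LK LK SKL LK LKK LK SKL LKK LK SKL SKL LK LKK LK SKL SKL LK — and concatenate.

SKLLKLKSKLLKLKKLKSKLLKKLKSKLSKLLKLKKLKSKLSKLLK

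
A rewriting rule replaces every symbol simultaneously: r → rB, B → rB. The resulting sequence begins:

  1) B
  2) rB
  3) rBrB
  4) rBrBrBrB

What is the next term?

Expanding rBrBrBrB: r→rB, B→rB, r→rB, B→rB, r→rB, B→rB, r→rB, B→rB. Concatenated: rB rB rB rB rB rB rB rB.

rBrBrBrBrBrBrBrB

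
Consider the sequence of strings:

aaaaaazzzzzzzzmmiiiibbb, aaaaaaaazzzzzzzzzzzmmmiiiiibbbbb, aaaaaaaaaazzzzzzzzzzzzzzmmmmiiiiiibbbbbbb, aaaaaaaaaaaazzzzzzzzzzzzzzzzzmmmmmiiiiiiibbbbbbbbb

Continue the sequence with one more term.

Reading off run lengths: a runs 6, 8, 10, 12; z runs 8, 11, 14, 17; m runs 2, 3, 4, 5; i runs 4, 5, 6, 7; b runs 3, 5, 7, 9 — each is linear in n, where the shown terms are n = 2, 3, 4, 5.
At n = 6 the blocks have lengths 14, 20, 6, 8, 11.

aaaaaaaaaaaaaazzzzzzzzzzzzzzzzzzzzmmmmmmiiiiiiiibbbbbbbbbbb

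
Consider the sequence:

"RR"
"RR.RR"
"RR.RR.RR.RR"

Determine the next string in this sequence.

Each string is two copies of the previous one joined by '.'.
One more doubling of RR.RR.RR.RR gives the answer.

RR.RR.RR.RR.RR.RR.RR.RR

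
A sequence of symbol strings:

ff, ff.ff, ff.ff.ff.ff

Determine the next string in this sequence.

s(k+1) = s(k)·.·s(k) — each term doubles the last with '.' between the halves.
Doubling ff.ff.ff.ff with '.' between the halves:

ff.ff.ff.ff.ff.ff.ff.ff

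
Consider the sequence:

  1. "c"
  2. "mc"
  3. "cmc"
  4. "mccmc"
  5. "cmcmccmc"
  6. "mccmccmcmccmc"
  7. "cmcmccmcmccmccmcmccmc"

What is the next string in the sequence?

mccmccmcmccmccmcmccmcmccmccmcmccmc

This is a Fibonacci-style word recurrence s(k) = s(k−2)·s(k−1): e.g. c·mc = cmc.
The next term joins mccmccmcmccmc and cmcmccmcmccmccmcmccmc.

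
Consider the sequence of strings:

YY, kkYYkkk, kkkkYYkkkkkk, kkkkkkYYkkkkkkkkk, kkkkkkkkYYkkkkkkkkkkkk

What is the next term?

Each term wraps the previous one in kk on the left and kkk on the right.
Applying this once more to kkkkkkkkYYkkkkkkkkkkkk:

kkkkkkkkkkYYkkkkkkkkkkkkkkk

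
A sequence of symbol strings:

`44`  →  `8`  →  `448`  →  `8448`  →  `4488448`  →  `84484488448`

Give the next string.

Each term (from the third on) is the two preceding terms concatenated in order: term 3 = 44·8 = 448.
The next term joins 4488448 and 84484488448.

448844884484488448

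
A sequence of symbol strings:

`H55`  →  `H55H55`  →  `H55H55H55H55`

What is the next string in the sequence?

H55H55H55H55H55H55H55H55

s(k+1) = s(k)·s(k) — each term doubles the last.
So the next term is two copies of H55H55H55H55.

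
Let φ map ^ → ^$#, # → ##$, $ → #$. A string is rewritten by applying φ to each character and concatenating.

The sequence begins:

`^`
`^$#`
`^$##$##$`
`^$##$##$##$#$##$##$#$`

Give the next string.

φ(^$##$##$##$#$##$##$#$) expands symbol-by-symbol to ^$# #$ ##$ ##$ #$ ##$ ##$ #$ ##$ ##$ #$ ##$ #$ ##$ ##$ #$ ##$ ##$ #$ ##$ #$; joining the 21 pieces gives the next term.

^$##$##$##$#$##$##$#$##$##$#$##$#$##$##$#$##$##$#$##$#$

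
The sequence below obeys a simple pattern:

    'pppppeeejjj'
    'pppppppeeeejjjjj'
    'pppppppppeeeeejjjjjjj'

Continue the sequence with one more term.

pppppppppppeeeeeejjjjjjjjj

The n-th term is 2n+1 p's then n+1 e's then 2n-1 j's, where the shown terms are n = 2, 3, 4.
For the next term, n = 5, so the run lengths are 11, 6, 9.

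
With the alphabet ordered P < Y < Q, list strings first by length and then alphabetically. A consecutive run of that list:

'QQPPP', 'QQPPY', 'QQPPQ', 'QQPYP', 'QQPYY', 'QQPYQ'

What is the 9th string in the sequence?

QQPQQ

Continuing the enumeration 3 steps past QQPYQ: QQPYQ → QQPQP → QQPQY → (answer).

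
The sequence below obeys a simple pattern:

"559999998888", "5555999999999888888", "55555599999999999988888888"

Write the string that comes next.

Term n consists of 2n-2 5's, followed by 3n 9's, followed by 2n 8's, where the shown terms are n = 2, 3, 4.
For the next term, n = 5, so the run lengths are 8, 15, 10.

555555559999999999999998888888888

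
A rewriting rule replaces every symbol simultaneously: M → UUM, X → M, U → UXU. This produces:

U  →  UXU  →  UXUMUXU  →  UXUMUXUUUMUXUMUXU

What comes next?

Rewriting the 17 symbols of UXUMUXUUUMUXUMUXU one by one yields UXU M UXU UUM UXU M UXU UXU UXU UUM UXU M UXU UUM UXU M UXU; concatenated:

UXUMUXUUUMUXUMUXUUXUUXUUUMUXUMUXUUUMUXUMUXU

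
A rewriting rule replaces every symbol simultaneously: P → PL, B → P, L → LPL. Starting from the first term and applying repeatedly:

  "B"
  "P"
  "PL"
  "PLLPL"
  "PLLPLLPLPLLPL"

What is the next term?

Rewriting the 13 symbols of PLLPLLPLPLLPL one by one yields PL LPL LPL PL LPL LPL PL LPL PL LPL LPL PL LPL; concatenated:

PLLPLLPLPLLPLLPLPLLPLPLLPLLPLPLLPL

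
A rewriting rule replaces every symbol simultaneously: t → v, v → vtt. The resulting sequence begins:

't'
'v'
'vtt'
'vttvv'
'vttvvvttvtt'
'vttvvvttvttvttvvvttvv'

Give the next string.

Applying the rule to each of the 21 symbols of vttvvvttvttvttvvvttvv gives the pieces vtt v v vtt vtt vtt v v vtt v v vtt v v vtt vtt vtt v v vtt vtt, which concatenate to the answer.

vttvvvttvttvttvvvttvvvttvvvttvttvttvvvttvtt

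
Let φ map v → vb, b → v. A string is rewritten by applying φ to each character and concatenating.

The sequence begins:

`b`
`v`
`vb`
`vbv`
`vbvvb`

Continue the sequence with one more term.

vbvvbvbv

Apply φ to vbvvb symbol by symbol: v→vb, b→v, v→vb, v→vb, b→v; joined: vb v vb vb v.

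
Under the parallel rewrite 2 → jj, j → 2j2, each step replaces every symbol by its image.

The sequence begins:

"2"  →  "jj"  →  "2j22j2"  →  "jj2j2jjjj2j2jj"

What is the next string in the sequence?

2j22j2jj2j2jj2j22j22j22j2jj2j2jj2j22j2

Applying the rule to each of the 14 symbols of jj2j2jjjj2j2jj gives the pieces 2j2 2j2 jj 2j2 jj 2j2 2j2 2j2 2j2 jj 2j2 jj 2j2 2j2, which concatenate to the answer.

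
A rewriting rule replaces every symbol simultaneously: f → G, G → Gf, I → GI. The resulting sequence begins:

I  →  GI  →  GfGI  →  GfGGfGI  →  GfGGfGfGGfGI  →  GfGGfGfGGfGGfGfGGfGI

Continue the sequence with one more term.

Rewriting the 20 symbols of GfGGfGfGGfGGfGfGGfGI one by one yields Gf G Gf Gf G Gf G Gf Gf G Gf Gf G Gf G Gf Gf G Gf GI; concatenated:

GfGGfGfGGfGGfGfGGfGfGGfGGfGfGGfGI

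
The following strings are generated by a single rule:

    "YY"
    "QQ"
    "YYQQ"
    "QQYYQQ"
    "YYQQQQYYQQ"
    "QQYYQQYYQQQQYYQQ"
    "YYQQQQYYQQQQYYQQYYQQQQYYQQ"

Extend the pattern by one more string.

QQYYQQYYQQQQYYQQYYQQQQYYQQQQYYQQYYQQQQYYQQ

From term 3 onward, concatenate the second-to-last term with the last: YY·QQ = YYQQ, QQ·YYQQ = QQYYQQ, …
The next term joins QQYYQQYYQQQQYYQQ and YYQQQQYYQQQQYYQQYYQQQQYYQQ.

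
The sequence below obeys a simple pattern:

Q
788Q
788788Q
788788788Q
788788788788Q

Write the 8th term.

788788788788788788788Q

The strings grow by a fixed prefix 788 each time.
From 788788788788Q, 3 further steps: 788788788788Q → 788788788788788Q → 788788788788788788Q → (answer).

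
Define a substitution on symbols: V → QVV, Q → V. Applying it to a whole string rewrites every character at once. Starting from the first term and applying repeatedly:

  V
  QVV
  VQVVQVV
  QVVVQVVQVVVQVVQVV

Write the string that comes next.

Applying the rule to each of the 17 symbols of QVVVQVVQVVVQVVQVV gives the pieces V QVV QVV QVV V QVV QVV V QVV QVV QVV V QVV QVV V QVV QVV, which concatenate to the answer.

VQVVQVVQVVVQVVQVVVQVVQVVQVVVQVVQVVVQVVQVV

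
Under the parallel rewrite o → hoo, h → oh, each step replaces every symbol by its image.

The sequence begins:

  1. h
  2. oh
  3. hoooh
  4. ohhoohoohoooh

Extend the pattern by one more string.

Replace each of the 13 characters of ohhoohoohoooh in place — hoo oh oh hoo hoo oh hoo hoo oh hoo hoo hoo oh — and concatenate.

hooohohhoohooohhoohooohhoohoohoooh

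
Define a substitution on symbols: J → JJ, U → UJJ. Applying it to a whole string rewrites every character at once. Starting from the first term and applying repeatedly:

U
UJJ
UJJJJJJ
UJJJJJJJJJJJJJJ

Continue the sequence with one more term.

UJJJJJJJJJJJJJJJJJJJJJJJJJJJJJJ

Replace each of the 15 characters of UJJJJJJJJJJJJJJ in place — UJJ JJ JJ JJ JJ JJ JJ JJ JJ JJ JJ JJ JJ JJ JJ — and concatenate.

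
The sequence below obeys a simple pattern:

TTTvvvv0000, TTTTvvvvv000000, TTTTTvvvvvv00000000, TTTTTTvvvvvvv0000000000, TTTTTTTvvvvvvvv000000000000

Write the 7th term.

TTTTTTTTTvvvvvvvvvv0000000000000000

Each string has the form T^{n+1} v^{n+2} 0^{2n}, where the shown terms are n = 2, 3, 4, 5, 6.
For term 7, n = 8, so the run lengths are 9, 10, 16.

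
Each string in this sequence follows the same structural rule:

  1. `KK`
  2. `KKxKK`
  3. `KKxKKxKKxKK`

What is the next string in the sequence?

Each string is two copies of the previous one joined by 'x'.
So the next term is two copies of KKxKKxKKxKK with 'x' between the halves.

KKxKKxKKxKKxKKxKKxKKxKK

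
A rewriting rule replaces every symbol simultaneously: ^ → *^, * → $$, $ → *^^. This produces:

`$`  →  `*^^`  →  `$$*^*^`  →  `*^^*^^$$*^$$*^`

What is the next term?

Replace each of the 14 characters of *^^*^^$$*^$$*^ in place — $$ *^ *^ $$ *^ *^ *^^ *^^ $$ *^ *^^ *^^ $$ *^ — and concatenate.

$$*^*^$$*^*^*^^*^^$$*^*^^*^^$$*^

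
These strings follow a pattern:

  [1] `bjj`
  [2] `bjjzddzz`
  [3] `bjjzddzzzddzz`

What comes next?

Every step adds zddzz to the end: s(k+1) = s(k)·zddzz.
Applying this once more to bjjzddzzzddzz:

bjjzddzzzddzzzddzz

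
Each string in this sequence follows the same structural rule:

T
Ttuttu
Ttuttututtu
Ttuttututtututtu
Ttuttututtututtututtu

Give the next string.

Each term is the previous one with tuttu appended.
One more step from Ttuttututtututtututtu gives the answer.

Ttuttututtututtututtututtu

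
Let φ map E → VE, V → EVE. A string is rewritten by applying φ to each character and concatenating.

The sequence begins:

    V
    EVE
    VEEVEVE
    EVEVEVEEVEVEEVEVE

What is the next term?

VEEVEVEEVEVEEVEVEVEEVEVEEVEVEVEEVEVEEVEVE

Replace each of the 17 characters of EVEVEVEEVEVEEVEVE in place — VE EVE VE EVE VE EVE VE VE EVE VE EVE VE VE EVE VE EVE VE — and concatenate.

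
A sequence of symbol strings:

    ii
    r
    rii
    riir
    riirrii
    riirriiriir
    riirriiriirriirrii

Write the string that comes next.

This is a Fibonacci-style word recurrence s(k) = s(k−1)·s(k−2): e.g. r·ii = rii.
So term 8 is riirriiriirriirrii·riirriiriir.

riirriiriirriirriiriirriiriir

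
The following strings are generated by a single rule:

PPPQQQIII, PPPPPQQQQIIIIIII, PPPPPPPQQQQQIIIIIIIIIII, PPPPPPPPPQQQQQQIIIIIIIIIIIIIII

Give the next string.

PPPPPPPPPPPQQQQQQQIIIIIIIIIIIIIIIIIII

Term n consists of 2n+1 P's, followed by n+2 Q's, followed by 4n-1 I's (n = 1, 2, …).
For the next term, n = 5, so the run lengths are 11, 7, 19.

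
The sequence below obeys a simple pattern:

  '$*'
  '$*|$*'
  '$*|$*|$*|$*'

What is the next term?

$*|$*|$*|$*|$*|$*|$*|$*

s(k+1) = s(k)·|·s(k) — each term doubles the last with '|' between the halves.
One more doubling of $*|$*|$*|$* gives the answer.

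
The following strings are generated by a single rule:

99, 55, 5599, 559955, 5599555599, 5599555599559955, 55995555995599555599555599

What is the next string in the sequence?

559955559955995555995555995599555599559955

Each term (from the third on) is the previous term followed by the one before it: term 3 = 55·99 = 5599.
The next term joins 55995555995599555599555599 and 5599555599559955.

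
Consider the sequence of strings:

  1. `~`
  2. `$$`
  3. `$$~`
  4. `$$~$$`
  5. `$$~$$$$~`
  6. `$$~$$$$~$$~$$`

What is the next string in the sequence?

This is a Fibonacci-style word recurrence s(k) = s(k−1)·s(k−2): e.g. $$·~ = $$~.
The next term joins $$~$$$$~$$~$$ and $$~$$$$~.

$$~$$$$~$$~$$$$~$$$$~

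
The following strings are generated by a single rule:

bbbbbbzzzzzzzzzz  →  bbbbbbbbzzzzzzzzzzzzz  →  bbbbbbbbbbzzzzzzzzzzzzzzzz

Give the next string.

bbbbbbbbbbbbzzzzzzzzzzzzzzzzzzz

Term n consists of 2n b's, followed by 3n+1 z's, where the shown terms are n = 3, 4, 5.
Setting n = 6 gives 12, 19 characters in each block.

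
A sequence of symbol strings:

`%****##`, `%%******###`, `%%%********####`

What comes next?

The n-th term is n-1 %'s then 2n *'s then n #'s, where the shown terms are n = 2, 3, 4.
At n = 5 the blocks have lengths 4, 10, 5.

%%%%**********#####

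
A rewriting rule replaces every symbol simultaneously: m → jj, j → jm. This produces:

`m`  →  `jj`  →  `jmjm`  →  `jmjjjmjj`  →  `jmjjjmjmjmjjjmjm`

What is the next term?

Replace each of the 16 characters of jmjjjmjmjmjjjmjm in place — jm jj jm jm jm jj jm jj jm jj jm jm jm jj jm jj — and concatenate.

jmjjjmjmjmjjjmjjjmjjjmjmjmjjjmjj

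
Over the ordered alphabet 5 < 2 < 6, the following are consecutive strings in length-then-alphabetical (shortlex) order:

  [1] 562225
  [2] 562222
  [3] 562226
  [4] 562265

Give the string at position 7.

Continuing the enumeration 3 steps past 562265: 562265 → 562262 → 562266 → (answer).

562655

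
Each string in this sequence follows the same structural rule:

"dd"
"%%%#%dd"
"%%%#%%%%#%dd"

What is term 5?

%%%#%%%%#%%%%#%%%%#%dd

Each term is the previous one with %%%#% prepended.
From %%%#%%%%#%dd, 2 further steps: %%%#%%%%#%dd → %%%#%%%%#%%%%#%dd → (answer).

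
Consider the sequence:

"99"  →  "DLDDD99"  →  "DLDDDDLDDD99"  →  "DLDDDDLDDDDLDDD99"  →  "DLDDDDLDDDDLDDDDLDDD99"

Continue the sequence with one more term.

Each term is the previous one with DLDDD prepended.
So the next term is DLDDD·DLDDDDLDDDDLDDDDLDDD99.

DLDDDDLDDDDLDDDDLDDDDLDDD99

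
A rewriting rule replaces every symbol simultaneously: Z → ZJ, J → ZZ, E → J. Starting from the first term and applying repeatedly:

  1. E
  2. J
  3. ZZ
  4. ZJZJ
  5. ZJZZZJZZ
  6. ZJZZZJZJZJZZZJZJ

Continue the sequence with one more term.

Rewriting the 16 symbols of ZJZZZJZJZJZZZJZJ one by one yields ZJ ZZ ZJ ZJ ZJ ZZ ZJ ZZ ZJ ZZ ZJ ZJ ZJ ZZ ZJ ZZ; concatenated:

ZJZZZJZJZJZZZJZZZJZZZJZJZJZZZJZZ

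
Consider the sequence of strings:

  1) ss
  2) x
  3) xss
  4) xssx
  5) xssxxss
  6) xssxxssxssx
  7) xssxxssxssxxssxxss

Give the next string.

Each term (from the third on) is the previous term followed by the one before it: term 3 = x·ss = xss.
So term 8 is xssxxssxssxxssxxss·xssxxssxssx.

xssxxssxssxxssxxssxssxxssxssx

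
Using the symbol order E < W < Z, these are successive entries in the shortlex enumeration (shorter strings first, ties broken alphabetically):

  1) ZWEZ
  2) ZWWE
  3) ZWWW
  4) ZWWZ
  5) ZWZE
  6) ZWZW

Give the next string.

Treat ZWZW as a base-3 numeral over the given alphabet and add one, carrying through any trailing Z's.

ZWZZ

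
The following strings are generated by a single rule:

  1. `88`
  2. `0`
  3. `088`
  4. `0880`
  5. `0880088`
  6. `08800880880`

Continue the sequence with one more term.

088008808800880088

From term 3 onward, concatenate the last term with the second-to-last: 0·88 = 088, 088·0 = 0880, …
Continuing: 08800880880 · 0880088 gives term 7.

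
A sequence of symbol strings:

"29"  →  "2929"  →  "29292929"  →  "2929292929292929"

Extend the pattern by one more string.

29292929292929292929292929292929

s(k+1) = s(k)·s(k) — each term doubles the last.
So the next term is two copies of 2929292929292929.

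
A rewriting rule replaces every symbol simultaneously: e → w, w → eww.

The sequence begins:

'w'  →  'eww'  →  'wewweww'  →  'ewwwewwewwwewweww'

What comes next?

Rewriting the 17 symbols of ewwwewwewwwewweww one by one yields w eww eww eww w eww eww w eww eww eww w eww eww w eww eww; concatenated:

wewwewwewwwewwewwwewwewwewwwewwewwwewweww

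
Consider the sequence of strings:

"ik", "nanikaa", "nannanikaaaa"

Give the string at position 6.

nannannannannanikaaaaaaaaaa

Each term wraps the previous one in nan on the left and aa on the right.
From nannanikaaaa, 3 further steps: nannanikaaaa → nannannanikaaaaaa → nannannannanikaaaaaaaa → (answer).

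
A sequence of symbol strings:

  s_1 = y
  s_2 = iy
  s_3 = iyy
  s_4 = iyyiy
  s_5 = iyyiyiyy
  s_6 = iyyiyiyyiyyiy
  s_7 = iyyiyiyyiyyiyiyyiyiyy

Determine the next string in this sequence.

Each term (from the third on) is the previous term followed by the one before it: term 3 = iy·y = iyy.
Continuing: iyyiyiyyiyyiyiyyiyiyy · iyyiyiyyiyyiy gives term 8.

iyyiyiyyiyyiyiyyiyiyyiyyiyiyyiyyiy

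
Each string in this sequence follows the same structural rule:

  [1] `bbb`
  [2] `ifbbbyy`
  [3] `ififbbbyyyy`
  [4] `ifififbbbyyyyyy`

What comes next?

s(k+1) = if·s(k)·yy, so each term gains if as a prefix and yy as a suffix.
Applying this once more to ifififbbbyyyyyy:

ififififbbbyyyyyyyy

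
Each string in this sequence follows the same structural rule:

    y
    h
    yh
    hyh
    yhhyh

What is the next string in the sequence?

Each term (from the third on) is the two preceding terms concatenated in order: term 3 = y·h = yh.
The next term joins hyh and yhhyh.

hyhyhhyh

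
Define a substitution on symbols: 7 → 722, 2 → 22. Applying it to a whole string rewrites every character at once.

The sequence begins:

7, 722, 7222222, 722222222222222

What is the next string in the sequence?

Rewriting the 15 symbols of 722222222222222 one by one yields 722 22 22 22 22 22 22 22 22 22 22 22 22 22 22; concatenated:

7222222222222222222222222222222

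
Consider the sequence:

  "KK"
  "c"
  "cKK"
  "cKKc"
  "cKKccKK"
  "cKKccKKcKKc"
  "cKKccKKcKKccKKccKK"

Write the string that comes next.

cKKccKKcKKccKKccKKcKKccKKcKKc

This is a Fibonacci-style word recurrence s(k) = s(k−1)·s(k−2): e.g. c·KK = cKK.
The next term joins cKKccKKcKKccKKccKK and cKKccKKcKKc.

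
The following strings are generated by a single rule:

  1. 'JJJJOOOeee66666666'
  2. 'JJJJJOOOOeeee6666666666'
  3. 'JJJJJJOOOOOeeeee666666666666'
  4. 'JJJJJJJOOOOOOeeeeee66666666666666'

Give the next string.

JJJJJJJJOOOOOOOeeeeeee6666666666666666

Each string has the form J^{n+1} O^{n} e^{n} 6^{2n+2}, where the shown terms are n = 3, 4, 5, 6.
For the next term, n = 7, so the run lengths are 8, 7, 7, 16.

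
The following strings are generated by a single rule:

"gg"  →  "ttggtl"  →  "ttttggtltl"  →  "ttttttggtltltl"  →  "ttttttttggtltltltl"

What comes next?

Every step adds tt to the front and tl to the end of the previous string.
Applying this once more to ttttttttggtltltltl:

ttttttttttggtltltltltl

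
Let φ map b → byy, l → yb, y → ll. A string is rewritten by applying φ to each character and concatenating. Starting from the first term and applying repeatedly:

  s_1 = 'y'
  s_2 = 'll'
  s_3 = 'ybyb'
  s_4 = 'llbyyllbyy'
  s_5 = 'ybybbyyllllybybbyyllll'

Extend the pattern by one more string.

llbyyllbyybyyllllybybybybllbyyllbyybyyllllybybybyb

Applying the rule to each of the 22 symbols of ybybbyyllllybybbyyllll gives the pieces ll byy ll byy byy ll ll yb yb yb yb ll byy ll byy byy ll ll yb yb yb yb, which concatenate to the answer.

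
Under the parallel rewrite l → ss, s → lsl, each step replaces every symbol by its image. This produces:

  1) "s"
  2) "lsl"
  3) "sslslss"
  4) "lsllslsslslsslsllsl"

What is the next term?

Rewriting the 19 symbols of lsllslsslslsslsllsl one by one yields ss lsl ss ss lsl ss lsl lsl ss lsl ss lsl lsl ss lsl ss ss lsl ss; concatenated:

sslslsssslslsslsllslsslslsslsllslsslslsssslslss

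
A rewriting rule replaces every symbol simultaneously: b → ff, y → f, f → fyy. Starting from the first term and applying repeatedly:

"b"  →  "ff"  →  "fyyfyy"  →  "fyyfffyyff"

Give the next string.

fyyfffyyfyyfyyfffyyfyy

Expanding fyyfffyyff: f→fyy, y→f, y→f, f→fyy, f→fyy, f→fyy, y→f, y→f, f→fyy, f→fyy. Concatenated: fyy f f fyy fyy fyy f f fyy fyy.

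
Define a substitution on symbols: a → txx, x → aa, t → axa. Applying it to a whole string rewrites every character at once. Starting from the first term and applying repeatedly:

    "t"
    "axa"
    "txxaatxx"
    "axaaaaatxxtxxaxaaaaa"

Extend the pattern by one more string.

txxaatxxtxxtxxtxxtxxaxaaaaaaxaaaaatxxaatxxtxxtxxtxxtxx

Replace each of the 20 characters of axaaaaatxxtxxaxaaaaa in place — txx aa txx txx txx txx txx axa aa aa axa aa aa txx aa txx txx txx txx txx — and concatenate.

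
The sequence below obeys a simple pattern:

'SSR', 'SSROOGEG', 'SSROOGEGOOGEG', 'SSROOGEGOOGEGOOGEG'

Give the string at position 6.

The strings grow by a fixed suffix OOGEG each time.
From SSROOGEGOOGEGOOGEG, 2 further steps: SSROOGEGOOGEGOOGEG → SSROOGEGOOGEGOOGEGOOGEG → (answer).

SSROOGEGOOGEGOOGEGOOGEGOOGEG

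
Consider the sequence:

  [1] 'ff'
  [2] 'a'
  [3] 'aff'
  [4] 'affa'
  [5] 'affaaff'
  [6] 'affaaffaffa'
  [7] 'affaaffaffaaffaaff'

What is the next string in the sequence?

This is a Fibonacci-style word recurrence s(k) = s(k−1)·s(k−2): e.g. a·ff = aff.
So term 8 is affaaffaffaaffaaff·affaaffaffa.

affaaffaffaaffaaffaffaaffaffa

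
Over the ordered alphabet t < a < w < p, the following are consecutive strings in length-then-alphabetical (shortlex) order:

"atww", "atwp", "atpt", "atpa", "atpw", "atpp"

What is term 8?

Stepping forward 2 times from atpp: atpp → aatt, then the target.

aata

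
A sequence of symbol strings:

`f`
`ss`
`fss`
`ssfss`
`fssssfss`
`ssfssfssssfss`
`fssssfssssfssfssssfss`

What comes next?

From term 3 onward, concatenate the second-to-last term with the last: f·ss = fss, ss·fss = ssfss, …
The next term joins ssfssfssssfss and fssssfssssfssfssssfss.

ssfssfssssfssfssssfssssfssfssssfss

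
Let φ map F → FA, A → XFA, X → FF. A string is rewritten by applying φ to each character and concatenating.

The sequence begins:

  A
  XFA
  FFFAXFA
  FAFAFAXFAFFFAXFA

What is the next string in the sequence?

FAXFAFAXFAFAXFAFFFAXFAFAFAFAXFAFFFAXFA

Replace each of the 16 characters of FAFAFAXFAFFFAXFA in place — FA XFA FA XFA FA XFA FF FA XFA FA FA FA XFA FF FA XFA — and concatenate.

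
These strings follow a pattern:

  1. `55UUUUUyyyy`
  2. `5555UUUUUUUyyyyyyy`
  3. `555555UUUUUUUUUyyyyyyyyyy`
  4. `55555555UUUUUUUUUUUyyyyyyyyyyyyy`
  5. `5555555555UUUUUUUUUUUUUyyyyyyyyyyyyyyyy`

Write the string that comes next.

555555555555UUUUUUUUUUUUUUUyyyyyyyyyyyyyyyyyyy

Reading off run lengths: 5 runs 2, 4, 6, 8, 10; U runs 5, 7, 9, 11, 13; y runs 4, 7, 10, 13, 16 — each is linear in n (n = 1, 2, …).
Setting n = 6 gives 12, 15, 19 characters in each block.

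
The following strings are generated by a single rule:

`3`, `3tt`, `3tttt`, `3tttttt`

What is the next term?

The strings grow by a fixed suffix tt each time.
So the next term is 3tttttt·tt.

3tttttttt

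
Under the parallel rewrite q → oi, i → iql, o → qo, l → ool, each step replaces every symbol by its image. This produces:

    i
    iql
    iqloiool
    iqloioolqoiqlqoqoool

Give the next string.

Replace each of the 20 characters of iqloioolqoiqlqoqoool in place — iql oi ool qo iql qo qo ool oi qo iql oi ool oi qo oi qo qo qo ool — and concatenate.

iqloioolqoiqlqoqoooloiqoiqloiooloiqooiqoqoqoool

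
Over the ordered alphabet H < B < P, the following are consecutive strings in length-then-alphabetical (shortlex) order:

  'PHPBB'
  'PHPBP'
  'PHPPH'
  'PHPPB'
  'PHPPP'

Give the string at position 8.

Continuing the enumeration 3 steps past PHPPP: PHPPP → PBHHH → PBHHB → (answer).

PBHHP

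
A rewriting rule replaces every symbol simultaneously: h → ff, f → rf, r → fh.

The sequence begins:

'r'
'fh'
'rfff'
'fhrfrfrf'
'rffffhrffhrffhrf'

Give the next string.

Rewriting the 16 symbols of rffffhrffhrffhrf one by one yields fh rf rf rf rf ff fh rf rf ff fh rf rf ff fh rf; concatenated:

fhrfrfrfrffffhrfrffffhrfrffffhrf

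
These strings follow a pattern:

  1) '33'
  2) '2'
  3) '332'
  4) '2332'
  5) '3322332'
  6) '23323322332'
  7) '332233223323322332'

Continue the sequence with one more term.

23323322332332233223323322332

Each term (from the third on) is the two preceding terms concatenated in order: term 3 = 33·2 = 332.
So term 8 is 23323322332·332233223323322332.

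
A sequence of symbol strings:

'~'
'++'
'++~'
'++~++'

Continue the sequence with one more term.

Each term (from the third on) is the previous term followed by the one before it: term 3 = ++·~ = ++~.
The next term joins ++~++ and ++~.

++~++++~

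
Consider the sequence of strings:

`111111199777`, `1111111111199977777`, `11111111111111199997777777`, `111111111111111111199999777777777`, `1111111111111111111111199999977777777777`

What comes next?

11111111111111111111111111199999997777777777777

Each string has the form 1^{4n+3} 9^{n+1} 7^{2n+1} (n = 1, 2, …).
Setting n = 6 gives 27, 7, 13 characters in each block.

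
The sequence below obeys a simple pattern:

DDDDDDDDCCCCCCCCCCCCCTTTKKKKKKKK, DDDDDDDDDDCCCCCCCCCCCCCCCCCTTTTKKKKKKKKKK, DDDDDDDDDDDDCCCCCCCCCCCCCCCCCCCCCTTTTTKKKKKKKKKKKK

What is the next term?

DDDDDDDDDDDDDDCCCCCCCCCCCCCCCCCCCCCCCCCTTTTTTKKKKKKKKKKKKKK

The n-th term is 2n+2 D's then 4n+1 C's then n T's then 2n+2 K's, where the shown terms are n = 3, 4, 5.
For the next term, n = 6, so the run lengths are 14, 25, 6, 14.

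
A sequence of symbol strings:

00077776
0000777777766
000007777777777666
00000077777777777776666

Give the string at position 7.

The n-th term is n+2 0's then 3n+1 7's then n 6's (n = 1, 2, …).
For term 7, n = 7, so the run lengths are 9, 22, 7.

00000000077777777777777777777776666666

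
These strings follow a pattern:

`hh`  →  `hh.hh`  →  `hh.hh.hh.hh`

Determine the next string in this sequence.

hh.hh.hh.hh.hh.hh.hh.hh

s(k+1) = s(k)·.·s(k) — each term doubles the last with '.' between the halves.
One more doubling of hh.hh.hh.hh gives the answer.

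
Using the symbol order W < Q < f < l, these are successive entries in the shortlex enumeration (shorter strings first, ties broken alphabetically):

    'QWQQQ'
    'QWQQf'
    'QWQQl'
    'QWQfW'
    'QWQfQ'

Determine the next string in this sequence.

Treat QWQfQ as a base-4 numeral over the given alphabet and add one, carrying through any trailing l's.

QWQff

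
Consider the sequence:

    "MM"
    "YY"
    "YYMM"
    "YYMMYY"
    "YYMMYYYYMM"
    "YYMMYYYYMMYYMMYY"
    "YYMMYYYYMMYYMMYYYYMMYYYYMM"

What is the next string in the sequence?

From term 3 onward, concatenate the last term with the second-to-last: YY·MM = YYMM, YYMM·YY = YYMMYY, …
The next term joins YYMMYYYYMMYYMMYYYYMMYYYYMM and YYMMYYYYMMYYMMYY.

YYMMYYYYMMYYMMYYYYMMYYYYMMYYMMYYYYMMYYMMYY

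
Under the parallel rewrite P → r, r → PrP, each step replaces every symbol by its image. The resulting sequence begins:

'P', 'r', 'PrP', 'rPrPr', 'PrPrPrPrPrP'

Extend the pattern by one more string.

rPrPrPrPrPrPrPrPrPrPr

Apply φ to PrPrPrPrPrP symbol by symbol: P→r, r→PrP, P→r, r→PrP, P→r, r→PrP, P→r, r→PrP, P→r, r→PrP, P→r; joined: r PrP r PrP r PrP r PrP r PrP r.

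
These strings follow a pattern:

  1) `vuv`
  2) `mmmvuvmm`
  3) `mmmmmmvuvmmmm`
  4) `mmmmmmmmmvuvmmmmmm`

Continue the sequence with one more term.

mmmmmmmmmmmmvuvmmmmmmmm

Every step adds mmm to the front and mm to the end of the previous string.
So the next term is mmm·mmmmmmmmmvuvmmmmmm·mm.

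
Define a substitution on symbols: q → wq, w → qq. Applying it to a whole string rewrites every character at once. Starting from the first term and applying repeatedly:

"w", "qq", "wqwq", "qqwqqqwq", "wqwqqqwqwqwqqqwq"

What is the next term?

qqwqqqwqwqwqqqwqqqwqqqwqwqwqqqwq

Replace each of the 16 characters of wqwqqqwqwqwqqqwq in place — qq wq qq wq wq wq qq wq qq wq qq wq wq wq qq wq — and concatenate.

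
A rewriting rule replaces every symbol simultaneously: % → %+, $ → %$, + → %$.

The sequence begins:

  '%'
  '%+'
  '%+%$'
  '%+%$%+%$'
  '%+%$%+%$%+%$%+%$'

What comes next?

%+%$%+%$%+%$%+%$%+%$%+%$%+%$%+%$

Replace each of the 16 characters of %+%$%+%$%+%$%+%$ in place — %+ %$ %+ %$ %+ %$ %+ %$ %+ %$ %+ %$ %+ %$ %+ %$ — and concatenate.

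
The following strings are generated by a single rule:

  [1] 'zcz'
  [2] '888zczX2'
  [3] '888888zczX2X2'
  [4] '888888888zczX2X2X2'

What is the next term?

s(k+1) = 888·s(k)·X2, so each term gains 888 as a prefix and X2 as a suffix.
Applying this once more to 888888888zczX2X2X2:

888888888888zczX2X2X2X2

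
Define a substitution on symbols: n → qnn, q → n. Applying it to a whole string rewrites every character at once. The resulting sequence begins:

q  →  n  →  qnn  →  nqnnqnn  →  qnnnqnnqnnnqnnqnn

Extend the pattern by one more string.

nqnnqnnqnnnqnnqnnnqnnqnnqnnnqnnqnnnqnnqnn

φ(qnnnqnnqnnnqnnqnn) expands symbol-by-symbol to n qnn qnn qnn n qnn qnn n qnn qnn qnn n qnn qnn n qnn qnn; joining the 17 pieces gives the next term.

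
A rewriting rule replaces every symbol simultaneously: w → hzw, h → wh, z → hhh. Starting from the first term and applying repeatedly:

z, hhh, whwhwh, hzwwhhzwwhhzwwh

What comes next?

Replace each of the 15 characters of hzwwhhzwwhhzwwh in place — wh hhh hzw hzw wh wh hhh hzw hzw wh wh hhh hzw hzw wh — and concatenate.

whhhhhzwhzwwhwhhhhhzwhzwwhwhhhhhzwhzwwh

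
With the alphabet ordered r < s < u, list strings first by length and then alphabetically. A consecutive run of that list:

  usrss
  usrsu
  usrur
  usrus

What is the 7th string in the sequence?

ussrs

Continuing the enumeration 3 steps past usrus: usrus → usruu → ussrr → (answer).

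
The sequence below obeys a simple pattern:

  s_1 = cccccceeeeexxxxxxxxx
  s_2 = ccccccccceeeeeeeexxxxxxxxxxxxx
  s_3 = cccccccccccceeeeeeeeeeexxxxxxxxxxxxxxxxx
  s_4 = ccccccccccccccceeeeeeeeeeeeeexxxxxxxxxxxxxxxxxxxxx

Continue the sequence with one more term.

cccccccccccccccccceeeeeeeeeeeeeeeeexxxxxxxxxxxxxxxxxxxxxxxxx

The n-th term is 3n c's then 3n-1 e's then 4n+1 x's, where the shown terms are n = 2, 3, 4, 5.
Setting n = 6 gives 18, 17, 25 characters in each block.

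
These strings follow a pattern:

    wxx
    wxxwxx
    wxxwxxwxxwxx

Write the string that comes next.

wxxwxxwxxwxxwxxwxxwxxwxx

Every step duplicates the string.
So the next term is two copies of wxxwxxwxxwxx.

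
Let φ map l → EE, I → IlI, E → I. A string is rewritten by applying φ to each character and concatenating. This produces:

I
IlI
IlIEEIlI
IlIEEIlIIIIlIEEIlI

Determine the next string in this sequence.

Rewriting the 18 symbols of IlIEEIlIIIIlIEEIlI one by one yields IlI EE IlI I I IlI EE IlI IlI IlI IlI EE IlI I I IlI EE IlI; concatenated:

IlIEEIlIIIIlIEEIlIIlIIlIIlIEEIlIIIIlIEEIlI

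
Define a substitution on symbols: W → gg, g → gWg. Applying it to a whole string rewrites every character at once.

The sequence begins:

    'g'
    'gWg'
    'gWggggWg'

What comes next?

gWggggWggWggWggWggggWg

Expanding gWggggWg: g→gWg, W→gg, g→gWg, g→gWg, g→gWg, g→gWg, W→gg, g→gWg. Concatenated: gWg gg gWg gWg gWg gWg gg gWg.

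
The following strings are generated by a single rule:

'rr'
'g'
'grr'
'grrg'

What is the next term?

Each term (from the third on) is the previous term followed by the one before it: term 3 = g·rr = grr.
So term 5 is grrg·grr.

grrggrr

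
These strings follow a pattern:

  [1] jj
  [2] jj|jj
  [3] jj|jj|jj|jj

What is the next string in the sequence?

jj|jj|jj|jj|jj|jj|jj|jj

Each string is two copies of the previous one joined by '|'.
One more doubling of jj|jj|jj|jj gives the answer.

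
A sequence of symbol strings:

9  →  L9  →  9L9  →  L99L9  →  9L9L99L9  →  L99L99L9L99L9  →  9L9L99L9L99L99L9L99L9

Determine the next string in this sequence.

L99L99L9L99L99L9L99L9L99L99L9L99L9

From term 3 onward, concatenate the second-to-last term with the last: 9·L9 = 9L9, L9·9L9 = L99L9, …
The next term joins L99L99L9L99L9 and 9L9L99L9L99L99L9L99L9.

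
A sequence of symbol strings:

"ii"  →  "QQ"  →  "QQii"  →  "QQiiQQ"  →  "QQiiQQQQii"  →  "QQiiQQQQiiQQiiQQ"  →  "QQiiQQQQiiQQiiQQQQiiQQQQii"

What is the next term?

Each term (from the third on) is the previous term followed by the one before it: term 3 = QQ·ii = QQii.
The next term joins QQiiQQQQiiQQiiQQQQiiQQQQii and QQiiQQQQiiQQiiQQ.

QQiiQQQQiiQQiiQQQQiiQQQQiiQQiiQQQQiiQQiiQQ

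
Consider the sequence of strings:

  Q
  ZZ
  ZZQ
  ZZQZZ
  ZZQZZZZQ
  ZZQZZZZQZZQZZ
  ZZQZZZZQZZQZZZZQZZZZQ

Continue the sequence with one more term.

This is a Fibonacci-style word recurrence s(k) = s(k−1)·s(k−2): e.g. ZZ·Q = ZZQ.
So term 8 is ZZQZZZZQZZQZZZZQZZZZQ·ZZQZZZZQZZQZZ.

ZZQZZZZQZZQZZZZQZZZZQZZQZZZZQZZQZZ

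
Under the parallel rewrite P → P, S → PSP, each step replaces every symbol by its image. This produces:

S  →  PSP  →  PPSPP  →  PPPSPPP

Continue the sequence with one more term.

Expanding PPPSPPP: P→P, P→P, P→P, S→PSP, P→P, P→P, P→P. Concatenated: P P P PSP P P P.

PPPPSPPPP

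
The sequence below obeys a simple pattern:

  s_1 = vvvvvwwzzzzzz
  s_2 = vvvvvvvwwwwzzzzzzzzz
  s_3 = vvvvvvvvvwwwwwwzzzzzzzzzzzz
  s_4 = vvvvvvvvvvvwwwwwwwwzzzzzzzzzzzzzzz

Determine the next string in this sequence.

vvvvvvvvvvvvvwwwwwwwwwwzzzzzzzzzzzzzzzzzz

Reading off run lengths: v runs 5, 7, 9, 11; w runs 2, 4, 6, 8; z runs 6, 9, 12, 15 — each is linear in n (n = 1, 2, …).
At n = 5 the blocks have lengths 13, 10, 18.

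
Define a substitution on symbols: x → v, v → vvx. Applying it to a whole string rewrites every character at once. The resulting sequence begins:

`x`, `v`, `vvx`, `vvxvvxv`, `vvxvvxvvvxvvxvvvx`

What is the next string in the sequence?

Rewriting the 17 symbols of vvxvvxvvvxvvxvvvx one by one yields vvx vvx v vvx vvx v vvx vvx vvx v vvx vvx v vvx vvx vvx v; concatenated:

vvxvvxvvvxvvxvvvxvvxvvxvvvxvvxvvvxvvxvvxv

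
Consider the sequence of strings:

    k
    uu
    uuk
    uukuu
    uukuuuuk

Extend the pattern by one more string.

uukuuuukuukuu

Each term (from the third on) is the previous term followed by the one before it: term 3 = uu·k = uuk.
So term 6 is uukuuuuk·uukuu.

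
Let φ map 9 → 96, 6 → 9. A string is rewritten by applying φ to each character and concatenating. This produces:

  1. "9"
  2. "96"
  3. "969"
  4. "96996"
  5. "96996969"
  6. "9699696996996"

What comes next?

969969699699696996969

Applying the rule to each of the 13 symbols of 9699696996996 gives the pieces 96 9 96 96 9 96 9 96 96 9 96 96 9, which concatenate to the answer.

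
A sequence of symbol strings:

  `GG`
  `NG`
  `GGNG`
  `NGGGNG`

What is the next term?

Each term (from the third on) is the two preceding terms concatenated in order: term 3 = GG·NG = GGNG.
Continuing: GGNG · NGGGNG gives term 5.

GGNGNGGGNG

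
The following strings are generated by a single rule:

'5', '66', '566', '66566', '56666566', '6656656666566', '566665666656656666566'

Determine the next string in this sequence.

This is a Fibonacci-style word recurrence s(k) = s(k−2)·s(k−1): e.g. 5·66 = 566.
So term 8 is 6656656666566·566665666656656666566.

6656656666566566665666656656666566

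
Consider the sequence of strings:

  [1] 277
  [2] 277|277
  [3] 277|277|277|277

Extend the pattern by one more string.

Every step duplicates the string with '|' between the halves.
Doubling 277|277|277|277 with '|' between the halves:

277|277|277|277|277|277|277|277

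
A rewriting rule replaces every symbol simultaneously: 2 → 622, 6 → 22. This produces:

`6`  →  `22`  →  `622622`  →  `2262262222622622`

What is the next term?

62262222622622226226226226222262262222622622

Applying the rule to each of the 16 symbols of 2262262222622622 gives the pieces 622 622 22 622 622 22 622 622 622 622 22 622 622 22 622 622, which concatenate to the answer.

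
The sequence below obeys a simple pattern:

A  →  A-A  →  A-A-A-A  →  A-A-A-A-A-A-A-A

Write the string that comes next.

Each string is two copies of the previous one joined by '-'.
One more doubling of A-A-A-A-A-A-A-A gives the answer.

A-A-A-A-A-A-A-A-A-A-A-A-A-A-A-A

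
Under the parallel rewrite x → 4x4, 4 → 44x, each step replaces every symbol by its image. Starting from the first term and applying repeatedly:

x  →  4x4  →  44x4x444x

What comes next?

44x44x4x444x4x444x44x44x4x4

Rewriting each symbol of 44x4x444x: 4→44x, 4→44x, x→4x4, 4→44x, x→4x4, 4→44x, 4→44x, 4→44x, x→4x4, which concatenates to 44x 44x 4x4 44x 4x4 44x 44x 44x 4x4.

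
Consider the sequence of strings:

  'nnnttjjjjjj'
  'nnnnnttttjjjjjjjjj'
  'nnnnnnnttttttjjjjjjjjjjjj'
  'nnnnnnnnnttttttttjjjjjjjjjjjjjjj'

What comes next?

nnnnnnnnnnnttttttttttjjjjjjjjjjjjjjjjjj

Reading off run lengths: n runs 3, 5, 7, 9; t runs 2, 4, 6, 8; j runs 6, 9, 12, 15 — each is linear in n, where the shown terms are n = 2, 3, 4, 5.
At n = 6 the blocks have lengths 11, 10, 18.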